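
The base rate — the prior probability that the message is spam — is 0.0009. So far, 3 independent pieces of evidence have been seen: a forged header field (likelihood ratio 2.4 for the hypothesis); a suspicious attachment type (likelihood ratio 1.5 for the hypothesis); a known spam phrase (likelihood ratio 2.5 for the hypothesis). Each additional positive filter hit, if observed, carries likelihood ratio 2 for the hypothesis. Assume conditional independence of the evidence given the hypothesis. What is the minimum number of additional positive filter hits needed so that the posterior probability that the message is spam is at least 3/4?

9

Prior odds = 0.0009/0.9991 = 9/9991.
Combined Bayes factor of the evidence already in hand = 2.4 × 1.5 × 2.5 = 9.
Odds after that evidence = (9/9991) × 9 = 81/9991.
Target odds = 0.75/0.25 = 3.
Need 2ⁿ ≥ 3 ÷ (81/9991) = 9991/27.
2⁸ = 256 falls short of 9991/27 but 2⁹ = 512 reaches it, so n = 9.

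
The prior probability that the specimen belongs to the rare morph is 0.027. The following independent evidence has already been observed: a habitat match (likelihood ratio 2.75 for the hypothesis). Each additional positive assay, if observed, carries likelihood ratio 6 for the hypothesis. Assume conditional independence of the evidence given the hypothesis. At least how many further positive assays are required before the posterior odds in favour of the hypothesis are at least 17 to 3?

Prior odds = 0.027/0.973 = 27/973.
Bayes factor of the evidence already in hand = 2.75.
Odds after that evidence = (27/973) × 2.75 = 297/3892.
Target odds = 17/3.
Need 6ⁿ ≥ 17/3 ÷ (297/3892) = 66164/891.
6² = 36 falls short of 66164/891 but 6³ = 216 reaches it, so n = 3.

3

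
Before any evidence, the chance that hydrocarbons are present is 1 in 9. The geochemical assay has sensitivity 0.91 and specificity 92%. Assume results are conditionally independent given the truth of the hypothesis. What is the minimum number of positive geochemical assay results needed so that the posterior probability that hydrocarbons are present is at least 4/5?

2

Prior odds = (1/9)/(8/9) = 0.125.
False-positive rate = 1 − 0.92 = 0.08; likelihood ratio of a positive = 0.91/0.08 = 11.375.
Target posterior odds = 0.8/0.2 = 4.
Need 0.125 × 11.375ⁿ ≥ 4, i.e. 11.375ⁿ ≥ 32.
11.375¹ = 11.375 falls short of 32 but 11.375² = 129.390625 reaches it, so n = 2.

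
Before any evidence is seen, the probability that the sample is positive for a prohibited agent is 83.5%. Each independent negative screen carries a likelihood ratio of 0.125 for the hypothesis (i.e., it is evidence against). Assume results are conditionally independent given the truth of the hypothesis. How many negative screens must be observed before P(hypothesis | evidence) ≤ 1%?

Prior odds: 0.835 ÷ 0.165 = 167/33.
Likelihood ratio per negative screen = 0.125.
Target posterior odds = 0.01/0.99 = 1/99.
Need (167/33) × 0.125ⁿ ≤ 1/99, i.e. 0.125ⁿ ≤ 1/501.
0.125² = 0.015625 is still above 1/501 but 0.125³ = 0.001953125 is at or below it, so n = 3.

3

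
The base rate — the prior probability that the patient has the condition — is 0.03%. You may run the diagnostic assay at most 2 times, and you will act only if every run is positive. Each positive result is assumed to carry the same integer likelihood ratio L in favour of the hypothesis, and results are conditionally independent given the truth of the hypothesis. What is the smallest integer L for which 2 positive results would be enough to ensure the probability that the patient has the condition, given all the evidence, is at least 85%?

Prior odds = 0.0003/0.9997 = 3/9997.
Target odds = 0.85/0.15 = 17/3.
Need L² ≥ 17/3 ÷ (3/9997) = 169949/9.
137² = 18769 < 169949/9 ≤ 19044 = 138², so L = 138.

138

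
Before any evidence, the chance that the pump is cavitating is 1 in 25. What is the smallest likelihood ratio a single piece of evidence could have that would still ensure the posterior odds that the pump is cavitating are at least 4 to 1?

96

Prior odds = 0.04/0.96 = 1/24.
Target odds = 4.
Required Bayes factor = 4 ÷ (1/24) = 96.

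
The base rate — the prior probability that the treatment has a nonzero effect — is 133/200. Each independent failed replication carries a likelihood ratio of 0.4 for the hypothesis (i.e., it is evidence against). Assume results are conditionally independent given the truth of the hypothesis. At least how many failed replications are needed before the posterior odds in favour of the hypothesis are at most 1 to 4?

Prior odds = 0.665/0.335 = 133/67.
Likelihood ratio per failed replication = 0.4.
Target odds = 0.25.
Need (133/67) × 0.4ⁿ ≤ 0.25, i.e. 0.4ⁿ ≤ 67/532.
0.4² = 0.16 is still above 67/532 but 0.4³ = 0.064 is at or below it, so n = 3.

3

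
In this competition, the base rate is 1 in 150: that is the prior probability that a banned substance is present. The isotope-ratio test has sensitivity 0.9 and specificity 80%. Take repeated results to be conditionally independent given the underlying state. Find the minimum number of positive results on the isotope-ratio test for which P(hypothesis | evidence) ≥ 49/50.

6

Prior odds = (1/150)/(149/150) = 1/149.
False-positive rate = 1 − 0.8 = 0.2; likelihood ratio of a positive = 0.9/0.2 = 4.5.
Target posterior odds = 0.98/0.02 = 49.
Need (1/149) × 4.5ⁿ ≥ 49, i.e. 4.5ⁿ ≥ 7301.
4.5⁵ = 1845.28125 falls short of 7301 but 4.5⁶ = 8303.765625 reaches it, so n = 6.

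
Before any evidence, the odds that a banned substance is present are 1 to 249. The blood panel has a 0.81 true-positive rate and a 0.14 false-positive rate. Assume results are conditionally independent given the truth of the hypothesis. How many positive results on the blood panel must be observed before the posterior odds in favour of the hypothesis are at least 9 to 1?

5

Prior odds = 1/249.
Likelihood ratio of a positive result = 0.81/0.14 = 81/14.
Target odds = 9.
Need (1/249) × (81/14)ⁿ ≥ 9, i.e. (81/14)ⁿ ≥ 2241.
(81/14)⁴ = 43046721/38416 falls short of 2241 but (81/14)⁵ ≈6483.13 reaches it, so n = 5.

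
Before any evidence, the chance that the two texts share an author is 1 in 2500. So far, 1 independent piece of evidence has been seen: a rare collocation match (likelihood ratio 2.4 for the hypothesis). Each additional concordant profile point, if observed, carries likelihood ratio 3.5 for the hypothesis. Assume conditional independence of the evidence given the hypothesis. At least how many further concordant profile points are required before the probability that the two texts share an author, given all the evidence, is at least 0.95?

Prior odds = 0.0004/0.9996 = 1/2499.
Bayes factor of the evidence already in hand = 2.4.
Odds after that evidence = (1/2499) × 2.4 = 4/4165.
Target odds = 0.95/0.05 = 19.
Need 3.5ⁿ ≥ 19 ÷ (4/4165) = 19783.75.
3.5⁷ = 823543/128 falls short of 19783.75 but 3.5⁸ = 5764801/256 reaches it, so n = 8.

8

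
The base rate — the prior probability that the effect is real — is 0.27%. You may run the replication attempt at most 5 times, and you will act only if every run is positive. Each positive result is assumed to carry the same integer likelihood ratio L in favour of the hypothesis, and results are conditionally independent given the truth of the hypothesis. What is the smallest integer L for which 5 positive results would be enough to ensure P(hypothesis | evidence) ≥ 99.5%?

10

Prior odds = 0.0027/0.9973 = 27/9973.
Target odds = 0.995/0.005 = 199.
Need L⁵ ≥ 199 ÷ (27/9973) = 1984627/27.
9⁵ = 59049 < 1984627/27 ≤ 100000 = 10⁵, so L = 10.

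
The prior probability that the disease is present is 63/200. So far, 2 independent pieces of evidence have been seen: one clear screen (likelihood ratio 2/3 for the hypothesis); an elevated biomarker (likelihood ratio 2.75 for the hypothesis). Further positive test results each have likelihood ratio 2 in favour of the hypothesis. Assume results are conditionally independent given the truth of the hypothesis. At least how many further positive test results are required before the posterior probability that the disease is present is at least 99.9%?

11

Prior odds = 0.315/0.685 = 63/137.
Combined Bayes factor of the evidence already in hand = (2/3) × 2.75 = 11/6.
Odds after that evidence = (63/137) × 11/6 = 231/274.
Target odds = 0.999/0.001 = 999.
Need 2ⁿ ≥ 999 ÷ (231/274) = 91242/77.
2¹⁰ = 1024 falls short of 91242/77 but 2¹¹ = 2048 reaches it, so n = 11.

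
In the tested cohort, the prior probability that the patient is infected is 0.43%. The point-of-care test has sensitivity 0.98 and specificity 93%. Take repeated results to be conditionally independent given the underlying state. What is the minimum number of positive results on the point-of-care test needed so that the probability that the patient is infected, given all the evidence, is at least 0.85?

Prior odds: 0.0043 ÷ 0.9957 = 43/9957.
False-positive rate = 1 − 0.93 = 0.07; likelihood ratio of a positive = 0.98/0.07 = 14.
Target odds: 0.85 ÷ 0.15 = 17/3.
Need (43/9957) × 14ⁿ ≥ 17/3, i.e. 14ⁿ ≥ 56423/43.
14² = 196 falls short of 56423/43 but 14³ = 2744 reaches it, so n = 3.

3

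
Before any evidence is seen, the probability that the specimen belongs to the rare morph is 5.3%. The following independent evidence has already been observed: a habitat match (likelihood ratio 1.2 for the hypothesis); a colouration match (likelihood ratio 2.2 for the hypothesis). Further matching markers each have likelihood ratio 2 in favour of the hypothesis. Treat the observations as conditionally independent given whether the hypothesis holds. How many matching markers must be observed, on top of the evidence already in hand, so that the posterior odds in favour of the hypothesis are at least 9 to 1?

Prior odds = 0.053/0.947 = 53/947.
Combined Bayes factor of the evidence already in hand = 1.2 × 2.2 = 2.64.
Odds after that evidence = (53/947) × 2.64 = 3498/23675.
Target odds = 9.
Need 2ⁿ ≥ 9 ÷ (3498/23675) = 71025/1166.
2⁵ = 32 falls short of 71025/1166 but 2⁶ = 64 reaches it, so n = 6.

6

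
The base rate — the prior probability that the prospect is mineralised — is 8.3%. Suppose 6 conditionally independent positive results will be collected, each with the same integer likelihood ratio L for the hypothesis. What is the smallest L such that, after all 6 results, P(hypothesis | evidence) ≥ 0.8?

Prior odds = 0.083/0.917 = 83/917.
Target odds = 0.8/0.2 = 4.
Need L⁶ ≥ 4 ÷ (83/917) = 3668/83.
1⁶ = 1 < 3668/83 ≤ 64 = 2⁶, so L = 2.

2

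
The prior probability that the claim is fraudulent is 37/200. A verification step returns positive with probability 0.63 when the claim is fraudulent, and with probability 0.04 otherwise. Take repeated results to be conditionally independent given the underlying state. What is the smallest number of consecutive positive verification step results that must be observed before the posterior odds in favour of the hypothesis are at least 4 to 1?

Prior odds = 0.185/0.815 = 37/163.
Likelihood ratio of a positive result = 0.63/0.04 = 15.75.
Target odds = 4.
Require 15.75ⁿ ≥ 4 ÷ (37/163) = 652/37.
15.75¹ = 15.75 falls short of 652/37 but 15.75² = 248.0625 reaches it, so n = 2.

2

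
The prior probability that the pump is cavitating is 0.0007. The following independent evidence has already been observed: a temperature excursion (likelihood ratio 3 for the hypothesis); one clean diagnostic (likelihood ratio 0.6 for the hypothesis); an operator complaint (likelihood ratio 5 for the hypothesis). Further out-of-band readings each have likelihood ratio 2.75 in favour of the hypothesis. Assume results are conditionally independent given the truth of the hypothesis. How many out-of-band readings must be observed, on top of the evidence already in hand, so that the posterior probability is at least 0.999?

12

Prior odds = 0.0007/0.9993 = 7/9993.
Combined Bayes factor of the evidence already in hand = 3 × 0.6 × 5 = 9.
Odds after that evidence = (7/9993) × 9 = 21/3331.
Target odds = 0.999/0.001 = 999.
Need 2.75ⁿ ≥ 999 ÷ (21/3331) = 1109223/7.
2.75¹¹ ≈68023.6 falls short of 1109223/7 but 2.75¹² ≈187065 reaches it, so n = 12.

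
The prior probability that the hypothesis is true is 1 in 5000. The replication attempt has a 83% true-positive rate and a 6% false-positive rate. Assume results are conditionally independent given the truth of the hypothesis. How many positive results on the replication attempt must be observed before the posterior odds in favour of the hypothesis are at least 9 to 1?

5

Prior odds: 0.0002 ÷ 0.9998 = 1/4999.
Likelihood ratio of a positive result = 0.83/0.06 = 83/6.
Target odds = 9.
Require (83/6)ⁿ ≥ 9 ÷ (1/4999) = 44991.
(83/6)⁴ = 47458321/1296 falls short of 44991 but (83/6)⁵ ≈506564 reaches it, so n = 5.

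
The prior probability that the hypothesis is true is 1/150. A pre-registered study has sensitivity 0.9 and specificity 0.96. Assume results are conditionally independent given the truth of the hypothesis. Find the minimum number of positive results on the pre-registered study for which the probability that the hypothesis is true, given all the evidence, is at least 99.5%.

Prior odds: (1/150) ÷ (149/150) = 1/149.
False-positive rate = 1 − 0.96 = 0.04; likelihood ratio of a positive = 0.9/0.04 = 22.5.
Target odds: 0.995 ÷ 0.005 = 199.
Need (1/149) × 22.5ⁿ ≥ 199, i.e. 22.5ⁿ ≥ 29651.
22.5³ = 11390.625 falls short of 29651 but 22.5⁴ = 256289.0625 reaches it, so n = 4.

4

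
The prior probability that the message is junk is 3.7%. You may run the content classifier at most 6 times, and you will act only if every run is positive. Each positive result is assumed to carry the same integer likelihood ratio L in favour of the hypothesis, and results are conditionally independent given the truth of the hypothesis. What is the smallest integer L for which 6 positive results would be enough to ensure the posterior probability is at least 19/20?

Prior odds = 0.037/0.963 = 37/963.
Target odds = 0.95/0.05 = 19.
Need L⁶ ≥ 19 ÷ (37/963) = 18297/37.
2⁶ = 64 < 18297/37 ≤ 729 = 3⁶, so L = 3.

3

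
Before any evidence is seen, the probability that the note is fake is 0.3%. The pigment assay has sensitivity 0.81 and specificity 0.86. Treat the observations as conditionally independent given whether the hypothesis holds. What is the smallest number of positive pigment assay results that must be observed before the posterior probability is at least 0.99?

Prior odds: 0.003 ÷ 0.997 = 3/997.
False-positive rate = 1 − 0.86 = 0.14; likelihood ratio of a positive = 0.81/0.14 = 81/14.
Target posterior odds = 0.99/0.01 = 99.
Need (3/997) × (81/14)ⁿ ≥ 99, i.e. (81/14)ⁿ ≥ 32901.
(81/14)⁵ ≈6483.13 falls short of 32901 but (81/14)⁶ ≈37509.6 reaches it, so n = 6.

6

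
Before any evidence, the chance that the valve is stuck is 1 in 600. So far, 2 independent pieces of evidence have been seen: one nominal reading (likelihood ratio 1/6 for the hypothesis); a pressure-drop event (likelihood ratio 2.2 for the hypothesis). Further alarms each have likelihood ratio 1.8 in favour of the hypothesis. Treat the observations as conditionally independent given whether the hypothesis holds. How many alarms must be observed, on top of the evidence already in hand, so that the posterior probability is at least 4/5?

15

Prior odds = (1/600)/(599/600) = 1/599.
Combined Bayes factor of the evidence already in hand = (1/6) × 2.2 = 11/30.
Odds after that evidence = (1/599) × 11/30 = 11/17970.
Target odds = 0.8/0.2 = 4.
Need 1.8ⁿ ≥ 4 ÷ (11/17970) = 71880/11.
1.8¹⁴ ≈3748.13 falls short of 71880/11 but 1.8¹⁵ ≈6746.64 reaches it, so n = 15.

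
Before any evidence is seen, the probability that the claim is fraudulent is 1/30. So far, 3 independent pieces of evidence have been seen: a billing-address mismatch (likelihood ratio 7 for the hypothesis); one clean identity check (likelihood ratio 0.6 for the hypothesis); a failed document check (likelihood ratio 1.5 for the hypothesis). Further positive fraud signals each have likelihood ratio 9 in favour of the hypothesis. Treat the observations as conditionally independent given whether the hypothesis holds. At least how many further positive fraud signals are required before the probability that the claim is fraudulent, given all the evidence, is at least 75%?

Prior odds = (1/30)/(29/30) = 1/29.
Combined Bayes factor of the evidence already in hand = 7 × 0.6 × 1.5 = 6.3.
Odds after that evidence = (1/29) × 6.3 = 63/290.
Target odds = 0.75/0.25 = 3.
Need 9ⁿ ≥ 3 ÷ (63/290) = 290/21.
9¹ = 9 falls short of 290/21 but 9² = 81 reaches it, so n = 2.

2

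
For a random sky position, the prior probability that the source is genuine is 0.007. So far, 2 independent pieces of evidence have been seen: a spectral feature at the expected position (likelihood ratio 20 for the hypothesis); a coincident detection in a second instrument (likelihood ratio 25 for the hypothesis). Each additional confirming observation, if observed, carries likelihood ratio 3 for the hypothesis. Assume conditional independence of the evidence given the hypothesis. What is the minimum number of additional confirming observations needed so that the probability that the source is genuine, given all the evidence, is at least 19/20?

Prior odds = 0.007/0.993 = 7/993.
Combined Bayes factor of the evidence already in hand = 20 × 25 = 500.
Odds after that evidence = (7/993) × 500 = 3500/993.
Target odds = 0.95/0.05 = 19.
Need 3ⁿ ≥ 19 ÷ (3500/993) = 18867/3500.
3¹ = 3 falls short of 18867/3500 but 3² = 9 reaches it, so n = 2.

2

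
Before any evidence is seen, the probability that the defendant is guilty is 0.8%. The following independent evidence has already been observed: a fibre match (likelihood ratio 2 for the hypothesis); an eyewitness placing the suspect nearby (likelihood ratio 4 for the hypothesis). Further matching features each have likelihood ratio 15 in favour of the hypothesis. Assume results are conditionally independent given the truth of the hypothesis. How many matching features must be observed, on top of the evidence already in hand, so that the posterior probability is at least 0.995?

3

Prior odds = 0.008/0.992 = 1/124.
Combined Bayes factor of the evidence already in hand = 2 × 4 = 8.
Odds after that evidence = (1/124) × 8 = 2/31.
Target odds = 0.995/0.005 = 199.
Need 15ⁿ ≥ 199 ÷ (2/31) = 3084.5.
15² = 225 falls short of 3084.5 but 15³ = 3375 reaches it, so n = 3.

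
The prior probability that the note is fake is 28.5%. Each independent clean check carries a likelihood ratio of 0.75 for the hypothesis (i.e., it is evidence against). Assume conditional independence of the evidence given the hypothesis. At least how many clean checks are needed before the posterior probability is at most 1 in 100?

Prior odds: 0.285 ÷ 0.715 = 57/143.
Likelihood ratio per clean check = 0.75.
Target posterior odds = 0.01/0.99 = 1/99.
Need (57/143) × 0.75ⁿ ≤ 1/99, i.e. 0.75ⁿ ≤ 13/513.
0.75¹² = 531441/16777216 is still above 13/513 but 0.75¹³ = 1594323/67108864 is at or below it, so n = 13.

13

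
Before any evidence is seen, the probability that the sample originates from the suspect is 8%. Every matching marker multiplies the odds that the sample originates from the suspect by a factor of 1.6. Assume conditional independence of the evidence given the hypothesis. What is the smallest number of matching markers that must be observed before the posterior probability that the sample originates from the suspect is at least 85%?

9

Prior odds = 0.08/0.92 = 2/23.
Likelihood ratio per matching marker = 1.6.
Target posterior odds = 0.85/0.15 = 17/3.
Need (2/23) × 1.6ⁿ ≥ 17/3, i.e. 1.6ⁿ ≥ 391/6.
1.6⁸ = 16777216/390625 falls short of 391/6 but 1.6⁹ = 134217728/1953125 reaches it, so n = 9.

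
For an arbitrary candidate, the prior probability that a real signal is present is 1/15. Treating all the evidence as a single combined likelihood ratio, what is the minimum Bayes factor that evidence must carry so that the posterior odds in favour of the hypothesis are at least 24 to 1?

336

Prior odds = (1/15)/(14/15) = 1/14.
Target odds = 24.
Required Bayes factor = 24 ÷ (1/14) = 336.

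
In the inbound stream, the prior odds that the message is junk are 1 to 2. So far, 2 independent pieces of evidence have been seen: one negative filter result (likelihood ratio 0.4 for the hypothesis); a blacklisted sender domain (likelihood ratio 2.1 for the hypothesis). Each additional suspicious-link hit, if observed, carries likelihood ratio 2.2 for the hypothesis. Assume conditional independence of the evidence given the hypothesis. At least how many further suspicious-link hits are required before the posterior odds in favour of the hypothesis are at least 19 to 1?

5

Prior odds = 0.5.
Combined Bayes factor of the evidence already in hand = 0.4 × 2.1 = 0.84.
Odds after that evidence = 0.5 × 0.84 = 0.42.
Target odds = 19.
Need 2.2ⁿ ≥ 19 ÷ 0.42 = 950/21.
2.2⁴ = 23.4256 falls short of 950/21 but 2.2⁵ = 51.53632 reaches it, so n = 5.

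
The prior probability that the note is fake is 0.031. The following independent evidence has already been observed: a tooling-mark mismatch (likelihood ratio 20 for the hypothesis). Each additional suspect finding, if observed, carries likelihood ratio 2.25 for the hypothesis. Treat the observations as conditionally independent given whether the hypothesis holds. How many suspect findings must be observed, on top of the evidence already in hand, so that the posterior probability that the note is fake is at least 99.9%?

Prior odds = 0.031/0.969 = 31/969.
Bayes factor of the evidence already in hand = 20.
Odds after that evidence = (31/969) × 20 = 620/969.
Target odds = 0.999/0.001 = 999.
Need 2.25ⁿ ≥ 999 ÷ (620/969) = 968031/620.
2.25⁹ = 387420489/262144 falls short of 968031/620 but 2.25¹⁰ ≈3325.26 reaches it, so n = 10.

10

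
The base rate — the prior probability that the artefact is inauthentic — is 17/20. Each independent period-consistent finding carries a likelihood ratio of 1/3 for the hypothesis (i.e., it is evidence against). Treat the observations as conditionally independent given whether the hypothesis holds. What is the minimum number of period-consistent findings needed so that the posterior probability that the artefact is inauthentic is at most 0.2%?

8

Prior odds = 0.85/0.15 = 17/3.
Likelihood ratio per period-consistent finding = 1/3.
Target posterior odds = 0.002/0.998 = 1/499.
Require (1/3)ⁿ ≤ 1/499 ÷ (17/3) = 3/8483.
(1/3)⁷ = 1/2187 is still above 3/8483 but (1/3)⁸ = 1/6561 is at or below it, so n = 8.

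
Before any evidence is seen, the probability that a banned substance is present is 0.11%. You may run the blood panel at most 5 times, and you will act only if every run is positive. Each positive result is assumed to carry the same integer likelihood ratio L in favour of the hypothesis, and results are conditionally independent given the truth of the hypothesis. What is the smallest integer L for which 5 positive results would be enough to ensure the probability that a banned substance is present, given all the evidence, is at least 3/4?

Prior odds = 0.0011/0.9989 = 11/9989.
Target odds = 0.75/0.25 = 3.
Need L⁵ ≥ 3 ÷ (11/9989) = 29967/11.
4⁵ = 1024 < 29967/11 ≤ 3125 = 5⁵, so L = 5.

5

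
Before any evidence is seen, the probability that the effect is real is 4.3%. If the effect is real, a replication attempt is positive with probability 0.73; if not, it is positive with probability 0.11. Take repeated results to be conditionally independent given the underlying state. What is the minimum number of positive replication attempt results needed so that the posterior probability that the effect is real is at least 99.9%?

6

Prior odds = 0.043/0.957 = 43/957.
Likelihood ratio of a positive = 0.73/0.11 = 73/11.
Target posterior odds = 0.999/0.001 = 999.
Require (73/11)ⁿ ≥ 999 ÷ (43/957) = 956043/43.
(73/11)⁵ ≈12872.1 falls short of 956043/43 but (73/11)⁶ ≈85424.2 reaches it, so n = 6.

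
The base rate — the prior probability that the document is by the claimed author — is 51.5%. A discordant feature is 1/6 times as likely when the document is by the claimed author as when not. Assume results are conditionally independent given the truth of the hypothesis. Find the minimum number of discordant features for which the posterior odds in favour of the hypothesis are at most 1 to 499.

4

Prior odds = 0.515/0.485 = 103/97.
Likelihood ratio per discordant feature = 1/6.
Target odds = 1/499.
Need (103/97) × (1/6)ⁿ ≤ 1/499, i.e. (1/6)ⁿ ≤ 97/51397.
(1/6)³ = 1/216 is still above 97/51397 but (1/6)⁴ = 1/1296 is at or below it, so n = 4.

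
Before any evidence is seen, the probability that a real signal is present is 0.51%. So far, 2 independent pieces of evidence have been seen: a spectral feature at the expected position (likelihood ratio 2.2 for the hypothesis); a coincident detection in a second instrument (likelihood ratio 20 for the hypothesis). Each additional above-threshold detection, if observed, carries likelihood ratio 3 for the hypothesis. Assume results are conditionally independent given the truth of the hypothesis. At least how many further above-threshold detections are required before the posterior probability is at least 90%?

Prior odds = 0.0051/0.9949 = 51/9949.
Combined Bayes factor of the evidence already in hand = 2.2 × 20 = 44.
Odds after that evidence = (51/9949) × 44 = 2244/9949.
Target odds = 0.9/0.1 = 9.
Need 3ⁿ ≥ 9 ÷ (2244/9949) = 29847/748.
3³ = 27 falls short of 29847/748 but 3⁴ = 81 reaches it, so n = 4.

4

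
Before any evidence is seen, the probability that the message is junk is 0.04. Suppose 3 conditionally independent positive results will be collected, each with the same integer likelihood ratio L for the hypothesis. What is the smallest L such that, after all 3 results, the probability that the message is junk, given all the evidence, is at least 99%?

Prior odds = 0.04/0.96 = 1/24.
Target odds = 0.99/0.01 = 99.
Need L³ ≥ 99 ÷ (1/24) = 2376.
13³ = 2197 < 2376 ≤ 2744 = 14³, so L = 14.

14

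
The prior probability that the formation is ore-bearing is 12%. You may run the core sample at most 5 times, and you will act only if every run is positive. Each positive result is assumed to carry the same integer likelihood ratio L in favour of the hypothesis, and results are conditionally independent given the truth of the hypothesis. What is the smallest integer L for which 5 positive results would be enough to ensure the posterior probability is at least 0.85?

Prior odds = 0.12/0.88 = 3/22.
Target odds = 0.85/0.15 = 17/3.
Need L⁵ ≥ 17/3 ÷ (3/22) = 374/9.
2⁵ = 32 < 374/9 ≤ 243 = 3⁵, so L = 3.

3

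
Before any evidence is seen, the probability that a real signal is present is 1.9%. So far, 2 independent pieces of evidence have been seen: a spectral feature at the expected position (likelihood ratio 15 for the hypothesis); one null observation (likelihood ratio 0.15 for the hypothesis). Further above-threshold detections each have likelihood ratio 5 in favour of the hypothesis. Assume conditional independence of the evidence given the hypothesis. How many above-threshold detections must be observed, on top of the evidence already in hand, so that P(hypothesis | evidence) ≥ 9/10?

Prior odds = 0.019/0.981 = 19/981.
Combined Bayes factor of the evidence already in hand = 15 × 0.15 = 2.25.
Odds after that evidence = (19/981) × 2.25 = 19/436.
Target odds = 0.9/0.1 = 9.
Need 5ⁿ ≥ 9 ÷ (19/436) = 3924/19.
5³ = 125 falls short of 3924/19 but 5⁴ = 625 reaches it, so n = 4.

4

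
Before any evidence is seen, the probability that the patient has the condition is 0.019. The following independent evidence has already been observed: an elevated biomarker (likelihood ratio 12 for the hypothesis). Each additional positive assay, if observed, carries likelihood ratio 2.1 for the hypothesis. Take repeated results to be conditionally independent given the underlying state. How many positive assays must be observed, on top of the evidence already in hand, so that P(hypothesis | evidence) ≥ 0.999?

Prior odds = 0.019/0.981 = 19/981.
Bayes factor of the evidence already in hand = 12.
Odds after that evidence = (19/981) × 12 = 76/327.
Target odds = 0.999/0.001 = 999.
Need 2.1ⁿ ≥ 999 ÷ (76/327) = 326673/76.
2.1¹¹ ≈3502.78 falls short of 326673/76 but 2.1¹² ≈7355.83 reaches it, so n = 12.

12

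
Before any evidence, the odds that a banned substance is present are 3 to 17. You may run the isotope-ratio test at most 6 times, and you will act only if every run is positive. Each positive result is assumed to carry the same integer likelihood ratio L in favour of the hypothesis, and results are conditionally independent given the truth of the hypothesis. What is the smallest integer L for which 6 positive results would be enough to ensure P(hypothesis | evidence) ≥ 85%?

Prior odds = 3/17.
Target odds = 0.85/0.15 = 17/3.
Need L⁶ ≥ 17/3 ÷ (3/17) = 289/9.
1⁶ = 1 < 289/9 ≤ 64 = 2⁶, so L = 2.

2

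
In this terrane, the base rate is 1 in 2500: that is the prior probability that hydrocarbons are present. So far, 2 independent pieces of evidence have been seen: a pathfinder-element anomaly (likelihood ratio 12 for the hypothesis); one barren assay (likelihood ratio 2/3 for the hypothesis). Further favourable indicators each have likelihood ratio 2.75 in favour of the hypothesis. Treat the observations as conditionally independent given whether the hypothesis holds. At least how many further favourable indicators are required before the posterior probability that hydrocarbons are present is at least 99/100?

Prior odds = 0.0004/0.9996 = 1/2499.
Combined Bayes factor of the evidence already in hand = 12 × (2/3) = 8.
Odds after that evidence = (1/2499) × 8 = 8/2499.
Target odds = 0.99/0.01 = 99.
Need 2.75ⁿ ≥ 99 ÷ (8/2499) = 30925.125.
2.75¹⁰ ≈24735.9 falls short of 30925.125 but 2.75¹¹ ≈68023.6 reaches it, so n = 11.

11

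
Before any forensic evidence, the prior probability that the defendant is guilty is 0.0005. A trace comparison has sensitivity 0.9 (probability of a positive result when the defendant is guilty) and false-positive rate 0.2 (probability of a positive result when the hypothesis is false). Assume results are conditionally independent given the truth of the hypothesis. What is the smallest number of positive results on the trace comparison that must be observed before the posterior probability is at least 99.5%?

Prior odds: 0.0005 ÷ 0.9995 = 1/1999.
Likelihood ratio of a positive result = 0.9/0.2 = 4.5.
Target posterior odds = 0.995/0.005 = 199.
Require 4.5ⁿ ≥ 199 ÷ (1/1999) = 397801.
4.5⁸ = 43046721/256 falls short of 397801 but 4.5⁹ = 387420489/512 reaches it, so n = 9.

9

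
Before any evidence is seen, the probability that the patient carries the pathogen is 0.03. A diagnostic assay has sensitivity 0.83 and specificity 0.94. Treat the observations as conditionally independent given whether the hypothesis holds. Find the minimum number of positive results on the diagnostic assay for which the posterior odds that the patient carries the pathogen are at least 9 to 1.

Prior odds: 0.03 ÷ 0.97 = 3/97.
False-positive rate = 1 − 0.94 = 0.06; likelihood ratio of a positive = 0.83/0.06 = 83/6.
Target odds = 9.
Need (3/97) × (83/6)ⁿ ≥ 9, i.e. (83/6)ⁿ ≥ 291.
(83/6)² = 6889/36 falls short of 291 but (83/6)³ = 571787/216 reaches it, so n = 3.

3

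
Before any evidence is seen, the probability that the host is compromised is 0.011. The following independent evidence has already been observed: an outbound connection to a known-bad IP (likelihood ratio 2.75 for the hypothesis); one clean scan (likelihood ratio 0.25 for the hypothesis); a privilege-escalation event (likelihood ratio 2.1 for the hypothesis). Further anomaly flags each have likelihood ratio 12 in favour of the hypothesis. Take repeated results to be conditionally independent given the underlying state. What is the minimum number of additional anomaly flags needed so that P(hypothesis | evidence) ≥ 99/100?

Prior odds = 0.011/0.989 = 11/989.
Combined Bayes factor of the evidence already in hand = 2.75 × 0.25 × 2.1 = 1.44375.
Odds after that evidence = (11/989) × 1.44375 = 2541/158240.
Target odds = 0.99/0.01 = 99.
Need 12ⁿ ≥ 99 ÷ (2541/158240) = 474720/77.
12³ = 1728 falls short of 474720/77 but 12⁴ = 20736 reaches it, so n = 4.

4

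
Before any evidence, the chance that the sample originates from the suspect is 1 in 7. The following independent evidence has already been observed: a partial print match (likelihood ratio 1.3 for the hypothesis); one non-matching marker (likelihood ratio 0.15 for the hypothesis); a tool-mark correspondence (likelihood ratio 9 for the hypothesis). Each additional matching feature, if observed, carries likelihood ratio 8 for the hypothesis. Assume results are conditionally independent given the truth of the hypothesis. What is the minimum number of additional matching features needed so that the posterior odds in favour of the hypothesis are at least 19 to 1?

3

Prior odds = (1/7)/(6/7) = 1/6.
Combined Bayes factor of the evidence already in hand = 1.3 × 0.15 × 9 = 1.755.
Odds after that evidence = (1/6) × 1.755 = 0.2925.
Target odds = 19.
Need 8ⁿ ≥ 19 ÷ 0.2925 = 7600/117.
8² = 64 falls short of 7600/117 but 8³ = 512 reaches it, so n = 3.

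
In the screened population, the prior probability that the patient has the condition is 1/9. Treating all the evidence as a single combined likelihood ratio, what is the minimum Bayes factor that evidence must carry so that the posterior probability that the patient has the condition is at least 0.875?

56

Prior odds = (1/9)/(8/9) = 0.125.
Target odds = 0.875/0.125 = 7.
Required Bayes factor = 7 ÷ 0.125 = 56.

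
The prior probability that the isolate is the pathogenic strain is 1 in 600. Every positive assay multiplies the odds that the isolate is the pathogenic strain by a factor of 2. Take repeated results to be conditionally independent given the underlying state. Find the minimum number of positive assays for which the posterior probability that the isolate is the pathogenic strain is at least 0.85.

12

Prior odds: (1/600) ÷ (599/600) = 1/599.
Likelihood ratio per positive assay = 2.
Target odds: 0.85 ÷ 0.15 = 17/3.
Require 2ⁿ ≥ 17/3 ÷ (1/599) = 10183/3.
2¹¹ = 2048 falls short of 10183/3 but 2¹² = 4096 reaches it, so n = 12.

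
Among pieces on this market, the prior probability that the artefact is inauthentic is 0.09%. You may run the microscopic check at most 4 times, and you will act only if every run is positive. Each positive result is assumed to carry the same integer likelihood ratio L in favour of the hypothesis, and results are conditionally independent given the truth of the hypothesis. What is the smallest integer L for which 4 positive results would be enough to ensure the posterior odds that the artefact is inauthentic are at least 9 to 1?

Prior odds = 0.0009/0.9991 = 9/9991.
Target odds = 9.
Need L⁴ ≥ 9 ÷ (9/9991) = 9991.
9⁴ = 6561 < 9991 ≤ 10000 = 10⁴, so L = 10.

10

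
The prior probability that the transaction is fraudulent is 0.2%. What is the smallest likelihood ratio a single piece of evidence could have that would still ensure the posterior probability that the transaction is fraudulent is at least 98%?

24451

Prior odds = 0.002/0.998 = 1/499.
Target odds = 0.98/0.02 = 49.
Required Bayes factor = 49 ÷ (1/499) = 24451.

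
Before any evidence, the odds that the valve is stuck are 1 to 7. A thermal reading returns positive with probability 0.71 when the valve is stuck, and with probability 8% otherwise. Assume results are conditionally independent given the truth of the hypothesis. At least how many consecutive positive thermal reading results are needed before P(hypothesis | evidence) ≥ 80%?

2

Prior odds = 1/7.
Likelihood ratio of a positive result = 0.71/0.08 = 8.875.
Target odds: 0.8 ÷ 0.2 = 4.
Need (1/7) × 8.875ⁿ ≥ 4, i.e. 8.875ⁿ ≥ 28.
8.875¹ = 8.875 falls short of 28 but 8.875² = 78.765625 reaches it, so n = 2.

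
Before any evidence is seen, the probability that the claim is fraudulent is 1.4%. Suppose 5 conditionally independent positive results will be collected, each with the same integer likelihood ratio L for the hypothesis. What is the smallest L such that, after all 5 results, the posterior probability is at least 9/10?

Prior odds = 0.014/0.986 = 7/493.
Target odds = 0.9/0.1 = 9.
Need L⁵ ≥ 9 ÷ (7/493) = 4437/7.
3⁵ = 243 < 4437/7 ≤ 1024 = 4⁵, so L = 4.

4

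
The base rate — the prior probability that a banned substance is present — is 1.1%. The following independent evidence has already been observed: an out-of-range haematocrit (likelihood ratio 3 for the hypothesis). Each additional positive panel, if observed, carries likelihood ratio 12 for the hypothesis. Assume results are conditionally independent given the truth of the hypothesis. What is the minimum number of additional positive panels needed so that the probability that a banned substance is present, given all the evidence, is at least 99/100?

4

Prior odds = 0.011/0.989 = 11/989.
Bayes factor of the evidence already in hand = 3.
Odds after that evidence = (11/989) × 3 = 33/989.
Target odds = 0.99/0.01 = 99.
Need 12ⁿ ≥ 99 ÷ (33/989) = 2967.
12³ = 1728 falls short of 2967 but 12⁴ = 20736 reaches it, so n = 4.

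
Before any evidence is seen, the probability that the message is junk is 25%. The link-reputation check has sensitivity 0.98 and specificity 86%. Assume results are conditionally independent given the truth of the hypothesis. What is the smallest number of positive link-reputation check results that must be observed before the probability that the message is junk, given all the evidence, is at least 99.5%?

4

Prior odds = 0.25/0.75 = 1/3.
False-positive rate = 1 − 0.86 = 0.14; likelihood ratio of a positive = 0.98/0.14 = 7.
Target posterior odds = 0.995/0.005 = 199.
Need (1/3) × 7ⁿ ≥ 199, i.e. 7ⁿ ≥ 597.
7³ = 343 falls short of 597 but 7⁴ = 2401 reaches it, so n = 4.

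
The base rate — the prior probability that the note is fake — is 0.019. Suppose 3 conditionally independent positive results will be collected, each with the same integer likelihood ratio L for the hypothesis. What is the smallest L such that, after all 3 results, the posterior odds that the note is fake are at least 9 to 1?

8

Prior odds = 0.019/0.981 = 19/981.
Target odds = 9.
Need L³ ≥ 9 ÷ (19/981) = 8829/19.
7³ = 343 < 8829/19 ≤ 512 = 8³, so L = 8.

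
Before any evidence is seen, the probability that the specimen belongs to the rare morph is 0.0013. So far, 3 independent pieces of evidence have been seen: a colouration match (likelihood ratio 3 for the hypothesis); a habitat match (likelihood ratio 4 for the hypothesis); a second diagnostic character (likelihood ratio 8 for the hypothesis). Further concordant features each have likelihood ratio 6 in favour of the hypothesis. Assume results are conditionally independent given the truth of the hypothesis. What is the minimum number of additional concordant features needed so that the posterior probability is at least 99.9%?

6

Prior odds = 0.0013/0.9987 = 13/9987.
Combined Bayes factor of the evidence already in hand = 3 × 4 × 8 = 96.
Odds after that evidence = (13/9987) × 96 = 416/3329.
Target odds = 0.999/0.001 = 999.
Need 6ⁿ ≥ 999 ÷ (416/3329) = 3325671/416.
6⁵ = 7776 falls short of 3325671/416 but 6⁶ = 46656 reaches it, so n = 6.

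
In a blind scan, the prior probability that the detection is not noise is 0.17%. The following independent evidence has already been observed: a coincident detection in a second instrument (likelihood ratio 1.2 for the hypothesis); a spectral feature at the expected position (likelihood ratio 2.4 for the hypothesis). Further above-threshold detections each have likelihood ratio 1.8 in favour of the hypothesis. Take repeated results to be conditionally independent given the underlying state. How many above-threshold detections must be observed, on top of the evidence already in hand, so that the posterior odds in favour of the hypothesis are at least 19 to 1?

15

Prior odds = 0.0017/0.9983 = 17/9983.
Combined Bayes factor of the evidence already in hand = 1.2 × 2.4 = 2.88.
Odds after that evidence = (17/9983) × 2.88 = 1224/249575.
Target odds = 19.
Need 1.8ⁿ ≥ 19 ÷ (1224/249575) = 4741925/1224.
1.8¹⁴ ≈3748.13 falls short of 4741925/1224 but 1.8¹⁵ ≈6746.64 reaches it, so n = 15.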